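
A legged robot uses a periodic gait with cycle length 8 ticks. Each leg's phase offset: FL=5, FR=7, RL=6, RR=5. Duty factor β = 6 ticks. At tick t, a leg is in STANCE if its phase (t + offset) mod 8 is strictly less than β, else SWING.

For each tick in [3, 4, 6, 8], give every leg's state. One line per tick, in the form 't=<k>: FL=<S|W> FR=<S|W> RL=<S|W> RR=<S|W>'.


t=3: phase=(0,2,1,0) vs β=6 → FL=S FR=S RL=S RR=S
t=4: phase=(1,3,2,1) vs β=6 → FL=S FR=S RL=S RR=S
t=6: phase=(3,5,4,3) vs β=6 → FL=S FR=S RL=S RR=S
t=8: phase=(5,7,6,5) vs β=6 → FL=S FR=W RL=W RR=S

t=3: FL=S FR=S RL=S RR=S
t=4: FL=S FR=S RL=S RR=S
t=6: FL=S FR=S RL=S RR=S
t=8: FL=S FR=W RL=W RR=S


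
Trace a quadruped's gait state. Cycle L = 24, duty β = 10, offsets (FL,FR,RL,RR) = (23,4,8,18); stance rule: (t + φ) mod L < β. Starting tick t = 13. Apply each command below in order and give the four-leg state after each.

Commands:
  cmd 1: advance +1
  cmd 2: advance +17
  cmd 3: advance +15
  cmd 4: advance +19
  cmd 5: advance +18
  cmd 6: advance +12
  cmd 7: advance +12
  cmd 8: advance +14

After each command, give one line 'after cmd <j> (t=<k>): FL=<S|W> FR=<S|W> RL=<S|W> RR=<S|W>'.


after cmd 1 (t=14): FL=W FR=W RL=W RR=S
after cmd 2 (t=31): FL=S FR=W RL=W RR=S
after cmd 3 (t=46): FL=W FR=S RL=S RR=W
after cmd 4 (t=65): FL=W FR=W RL=S RR=W
after cmd 5 (t=83): FL=W FR=W RL=W RR=S
after cmd 6 (t=95): FL=W FR=S RL=S RR=W
after cmd 7 (t=107): FL=W FR=W RL=W RR=S
after cmd 8 (t=121): FL=S FR=S RL=S RR=W

start t=13: FL=W FR=W RL=W RR=S
cmd 1: advance +1 → t=14, phase=(13,18,22,8) → FL=W FR=W RL=W RR=S
cmd 2: advance +17 → t=31, phase=(6,11,15,1) → FL=S FR=W RL=W RR=S
cmd 3: advance +15 → t=46, phase=(21,2,6,16) → FL=W FR=S RL=S RR=W
cmd 4: advance +19 → t=65, phase=(16,21,1,11) → FL=W FR=W RL=S RR=W
cmd 5: advance +18 → t=83, phase=(10,15,19,5) → FL=W FR=W RL=W RR=S
cmd 6: advance +12 → t=95, phase=(22,3,7,17) → FL=W FR=S RL=S RR=W
cmd 7: advance +12 → t=107, phase=(10,15,19,5) → FL=W FR=W RL=W RR=S
cmd 8: advance +14 → t=121, phase=(0,5,9,19) → FL=S FR=S RL=S RR=W


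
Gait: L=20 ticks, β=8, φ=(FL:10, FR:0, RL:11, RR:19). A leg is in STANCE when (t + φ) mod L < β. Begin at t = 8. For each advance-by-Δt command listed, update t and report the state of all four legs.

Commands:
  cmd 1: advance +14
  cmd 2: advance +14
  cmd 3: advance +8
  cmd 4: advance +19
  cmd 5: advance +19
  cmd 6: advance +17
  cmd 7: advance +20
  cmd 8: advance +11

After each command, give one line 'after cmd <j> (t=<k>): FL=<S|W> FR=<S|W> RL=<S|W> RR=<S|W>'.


after cmd 1 (t=22): FL=W FR=S RL=W RR=S
after cmd 2 (t=36): FL=S FR=W RL=S RR=W
after cmd 3 (t=44): FL=W FR=S RL=W RR=S
after cmd 4 (t=63): FL=W FR=S RL=W RR=S
after cmd 5 (t=82): FL=W FR=S RL=W RR=S
after cmd 6 (t=99): FL=W FR=W RL=W RR=W
after cmd 7 (t=119): FL=W FR=W RL=W RR=W
after cmd 8 (t=130): FL=S FR=W RL=S RR=W

start t=8: FL=W FR=W RL=W RR=S
cmd 1: advance +14 → t=22, phase=(12,2,13,1) → FL=W FR=S RL=W RR=S
cmd 2: advance +14 → t=36, phase=(6,16,7,15) → FL=S FR=W RL=S RR=W
cmd 3: advance +8 → t=44, phase=(14,4,15,3) → FL=W FR=S RL=W RR=S
cmd 4: advance +19 → t=63, phase=(13,3,14,2) → FL=W FR=S RL=W RR=S
cmd 5: advance +19 → t=82, phase=(12,2,13,1) → FL=W FR=S RL=W RR=S
cmd 6: advance +17 → t=99, phase=(9,19,10,18) → FL=W FR=W RL=W RR=W
cmd 7: advance +20 → t=119, phase=(9,19,10,18) → FL=W FR=W RL=W RR=W
cmd 8: advance +11 → t=130, phase=(0,10,1,9) → FL=S FR=W RL=S RR=W


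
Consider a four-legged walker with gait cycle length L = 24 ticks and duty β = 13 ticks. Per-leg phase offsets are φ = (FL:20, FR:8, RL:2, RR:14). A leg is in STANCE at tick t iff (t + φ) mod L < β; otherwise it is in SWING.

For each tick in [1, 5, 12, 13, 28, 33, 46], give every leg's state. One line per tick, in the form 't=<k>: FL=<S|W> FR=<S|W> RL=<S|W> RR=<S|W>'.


t=1: phase=(21,9,3,15) vs β=13 → FL=W FR=S RL=S RR=W
t=5: phase=(1,13,7,19) vs β=13 → FL=S FR=W RL=S RR=W
t=12: phase=(8,20,14,2) vs β=13 → FL=S FR=W RL=W RR=S
t=13: phase=(9,21,15,3) vs β=13 → FL=S FR=W RL=W RR=S
t=28: phase=(0,12,6,18) vs β=13 → FL=S FR=S RL=S RR=W
t=33: phase=(5,17,11,23) vs β=13 → FL=S FR=W RL=S RR=W
t=46: phase=(18,6,0,12) vs β=13 → FL=W FR=S RL=S RR=S

t=1: FL=W FR=S RL=S RR=W
t=5: FL=S FR=W RL=S RR=W
t=12: FL=S FR=W RL=W RR=S
t=13: FL=S FR=W RL=W RR=S
t=28: FL=S FR=S RL=S RR=W
t=33: FL=S FR=W RL=S RR=W
t=46: FL=W FR=S RL=S RR=S


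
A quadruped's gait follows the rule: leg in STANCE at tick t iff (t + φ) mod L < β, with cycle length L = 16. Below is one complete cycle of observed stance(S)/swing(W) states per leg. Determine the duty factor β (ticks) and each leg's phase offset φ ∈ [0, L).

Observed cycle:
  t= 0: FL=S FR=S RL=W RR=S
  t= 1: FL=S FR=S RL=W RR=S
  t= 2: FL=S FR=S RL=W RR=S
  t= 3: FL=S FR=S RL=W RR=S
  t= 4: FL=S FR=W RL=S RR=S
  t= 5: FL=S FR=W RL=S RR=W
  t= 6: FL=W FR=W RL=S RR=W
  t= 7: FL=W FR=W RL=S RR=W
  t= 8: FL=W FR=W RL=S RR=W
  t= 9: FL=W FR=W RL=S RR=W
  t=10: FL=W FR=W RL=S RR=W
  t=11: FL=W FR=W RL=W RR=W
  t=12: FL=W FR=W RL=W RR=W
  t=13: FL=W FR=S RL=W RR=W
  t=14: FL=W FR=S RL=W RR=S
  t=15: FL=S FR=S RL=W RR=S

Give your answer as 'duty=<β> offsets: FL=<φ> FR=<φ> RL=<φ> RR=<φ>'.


duty β = stance ticks per leg = 7
FL: stance ticks = 7; W→S at t=15 → φ=1
FR: stance ticks = 7; W→S at t=13 → φ=3
RL: stance ticks = 7; W→S at t=4 → φ=12
RR: stance ticks = 7; W→S at t=14 → φ=2

duty=7 offsets: FL=1 FR=3 RL=12 RR=2


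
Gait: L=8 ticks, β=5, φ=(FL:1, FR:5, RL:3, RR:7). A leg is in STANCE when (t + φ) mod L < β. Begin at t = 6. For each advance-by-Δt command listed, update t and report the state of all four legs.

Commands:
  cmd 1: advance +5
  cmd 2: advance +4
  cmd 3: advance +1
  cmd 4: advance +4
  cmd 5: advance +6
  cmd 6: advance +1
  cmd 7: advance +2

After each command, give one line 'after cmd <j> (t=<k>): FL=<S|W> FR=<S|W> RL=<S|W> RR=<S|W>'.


after cmd 1 (t=11): FL=S FR=S RL=W RR=S
after cmd 2 (t=15): FL=S FR=S RL=S RR=W
after cmd 3 (t=16): FL=S FR=W RL=S RR=W
after cmd 4 (t=20): FL=W FR=S RL=W RR=S
after cmd 5 (t=26): FL=S FR=W RL=W RR=S
after cmd 6 (t=27): FL=S FR=S RL=W RR=S
after cmd 7 (t=29): FL=W FR=S RL=S RR=S

start t=6: FL=W FR=S RL=S RR=W
cmd 1: advance +5 → t=11, phase=(4,0,6,2) → FL=S FR=S RL=W RR=S
cmd 2: advance +4 → t=15, phase=(0,4,2,6) → FL=S FR=S RL=S RR=W
cmd 3: advance +1 → t=16, phase=(1,5,3,7) → FL=S FR=W RL=S RR=W
cmd 4: advance +4 → t=20, phase=(5,1,7,3) → FL=W FR=S RL=W RR=S
cmd 5: advance +6 → t=26, phase=(3,7,5,1) → FL=S FR=W RL=W RR=S
cmd 6: advance +1 → t=27, phase=(4,0,6,2) → FL=S FR=S RL=W RR=S
cmd 7: advance +2 → t=29, phase=(6,2,0,4) → FL=W FR=S RL=S RR=S


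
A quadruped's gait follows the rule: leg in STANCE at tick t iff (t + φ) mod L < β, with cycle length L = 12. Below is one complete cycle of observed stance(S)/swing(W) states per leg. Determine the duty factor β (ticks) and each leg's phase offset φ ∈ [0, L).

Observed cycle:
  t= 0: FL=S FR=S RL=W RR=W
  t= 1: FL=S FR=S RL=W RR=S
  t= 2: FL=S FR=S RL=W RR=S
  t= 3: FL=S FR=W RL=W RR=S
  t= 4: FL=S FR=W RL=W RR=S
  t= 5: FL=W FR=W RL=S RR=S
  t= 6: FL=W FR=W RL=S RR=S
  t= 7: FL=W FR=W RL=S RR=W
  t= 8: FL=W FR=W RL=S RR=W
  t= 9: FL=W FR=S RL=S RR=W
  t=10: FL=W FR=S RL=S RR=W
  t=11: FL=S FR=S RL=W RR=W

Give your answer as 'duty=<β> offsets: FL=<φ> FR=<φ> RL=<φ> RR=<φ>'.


duty β = stance ticks per leg = 6
FL: stance ticks = 6; W→S at t=11 → φ=1
FR: stance ticks = 6; W→S at t=9 → φ=3
RL: stance ticks = 6; W→S at t=5 → φ=7
RR: stance ticks = 6; W→S at t=1 → φ=11

duty=6 offsets: FL=1 FR=3 RL=7 RR=11


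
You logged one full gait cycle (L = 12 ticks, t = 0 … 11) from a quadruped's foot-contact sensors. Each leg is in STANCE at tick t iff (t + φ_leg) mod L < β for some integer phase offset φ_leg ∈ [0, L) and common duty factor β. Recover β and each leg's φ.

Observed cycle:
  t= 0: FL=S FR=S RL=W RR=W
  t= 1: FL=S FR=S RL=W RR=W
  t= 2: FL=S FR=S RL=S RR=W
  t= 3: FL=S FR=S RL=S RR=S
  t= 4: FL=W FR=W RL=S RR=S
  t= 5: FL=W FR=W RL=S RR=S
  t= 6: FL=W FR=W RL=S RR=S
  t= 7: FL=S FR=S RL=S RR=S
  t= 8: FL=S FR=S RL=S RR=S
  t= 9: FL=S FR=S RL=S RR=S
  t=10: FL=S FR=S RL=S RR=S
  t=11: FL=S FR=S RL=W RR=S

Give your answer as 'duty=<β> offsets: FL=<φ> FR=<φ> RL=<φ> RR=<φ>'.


duty=9 offsets: FL=5 FR=5 RL=10 RR=9

duty β = stance ticks per leg = 9
FL: stance ticks = 9; W→S at t=7 → φ=5
FR: stance ticks = 9; W→S at t=7 → φ=5
RL: stance ticks = 9; W→S at t=2 → φ=10
RR: stance ticks = 9; W→S at t=3 → φ=9


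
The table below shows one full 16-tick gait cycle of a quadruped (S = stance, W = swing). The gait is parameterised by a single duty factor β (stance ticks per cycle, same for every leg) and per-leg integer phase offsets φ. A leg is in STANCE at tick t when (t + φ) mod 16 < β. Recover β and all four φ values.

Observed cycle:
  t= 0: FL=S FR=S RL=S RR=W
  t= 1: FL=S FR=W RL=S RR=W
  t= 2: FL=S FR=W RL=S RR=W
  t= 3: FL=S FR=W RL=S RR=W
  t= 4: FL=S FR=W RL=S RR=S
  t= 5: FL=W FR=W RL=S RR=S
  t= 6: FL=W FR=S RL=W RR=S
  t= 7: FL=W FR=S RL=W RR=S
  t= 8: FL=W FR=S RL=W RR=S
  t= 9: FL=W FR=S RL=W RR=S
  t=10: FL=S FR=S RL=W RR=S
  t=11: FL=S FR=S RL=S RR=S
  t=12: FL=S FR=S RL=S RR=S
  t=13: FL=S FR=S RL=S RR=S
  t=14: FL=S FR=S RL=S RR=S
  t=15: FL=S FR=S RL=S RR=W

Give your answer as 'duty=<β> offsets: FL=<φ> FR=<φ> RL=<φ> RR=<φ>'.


duty=11 offsets: FL=6 FR=10 RL=5 RR=12

duty β = stance ticks per leg = 11
FL: stance ticks = 11; W→S at t=10 → φ=6
FR: stance ticks = 11; W→S at t=6 → φ=10
RL: stance ticks = 11; W→S at t=11 → φ=5
RR: stance ticks = 11; W→S at t=4 → φ=12


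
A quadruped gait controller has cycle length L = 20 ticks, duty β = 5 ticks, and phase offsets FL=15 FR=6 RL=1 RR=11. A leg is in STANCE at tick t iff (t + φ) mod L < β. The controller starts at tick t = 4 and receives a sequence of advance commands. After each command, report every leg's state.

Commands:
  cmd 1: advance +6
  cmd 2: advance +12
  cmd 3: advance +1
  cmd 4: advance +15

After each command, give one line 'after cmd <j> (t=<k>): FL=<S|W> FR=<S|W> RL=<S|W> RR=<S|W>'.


start t=4: FL=W FR=W RL=W RR=W
cmd 1: advance +6 → t=10, phase=(5,16,11,1) → FL=W FR=W RL=W RR=S
cmd 2: advance +12 → t=22, phase=(17,8,3,13) → FL=W FR=W RL=S RR=W
cmd 3: advance +1 → t=23, phase=(18,9,4,14) → FL=W FR=W RL=S RR=W
cmd 4: advance +15 → t=38, phase=(13,4,19,9) → FL=W FR=S RL=W RR=W

after cmd 1 (t=10): FL=W FR=W RL=W RR=S
after cmd 2 (t=22): FL=W FR=W RL=S RR=W
after cmd 3 (t=23): FL=W FR=W RL=S RR=W
after cmd 4 (t=38): FL=W FR=S RL=W RR=W


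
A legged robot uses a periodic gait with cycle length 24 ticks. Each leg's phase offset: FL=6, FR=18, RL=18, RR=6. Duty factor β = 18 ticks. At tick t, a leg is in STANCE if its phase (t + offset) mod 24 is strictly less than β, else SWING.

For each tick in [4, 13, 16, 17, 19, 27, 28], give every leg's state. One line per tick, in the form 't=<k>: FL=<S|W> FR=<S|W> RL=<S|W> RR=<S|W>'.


t=4: phase=(10,22,22,10) vs β=18 → FL=S FR=W RL=W RR=S
t=13: phase=(19,7,7,19) vs β=18 → FL=W FR=S RL=S RR=W
t=16: phase=(22,10,10,22) vs β=18 → FL=W FR=S RL=S RR=W
t=17: phase=(23,11,11,23) vs β=18 → FL=W FR=S RL=S RR=W
t=19: phase=(1,13,13,1) vs β=18 → FL=S FR=S RL=S RR=S
t=27: phase=(9,21,21,9) vs β=18 → FL=S FR=W RL=W RR=S
t=28: phase=(10,22,22,10) vs β=18 → FL=S FR=W RL=W RR=S

t=4: FL=S FR=W RL=W RR=S
t=13: FL=W FR=S RL=S RR=W
t=16: FL=W FR=S RL=S RR=W
t=17: FL=W FR=S RL=S RR=W
t=19: FL=S FR=S RL=S RR=S
t=27: FL=S FR=W RL=W RR=S
t=28: FL=S FR=W RL=W RR=S


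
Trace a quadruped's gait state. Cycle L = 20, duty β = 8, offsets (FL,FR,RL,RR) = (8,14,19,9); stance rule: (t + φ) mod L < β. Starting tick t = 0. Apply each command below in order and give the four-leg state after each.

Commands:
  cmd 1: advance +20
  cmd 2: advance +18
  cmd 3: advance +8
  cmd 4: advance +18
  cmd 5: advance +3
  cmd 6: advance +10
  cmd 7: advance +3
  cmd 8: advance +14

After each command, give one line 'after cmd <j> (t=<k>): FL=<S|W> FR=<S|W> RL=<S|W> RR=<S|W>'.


after cmd 1 (t=20): FL=W FR=W RL=W RR=W
after cmd 2 (t=38): FL=S FR=W RL=W RR=S
after cmd 3 (t=46): FL=W FR=S RL=S RR=W
after cmd 4 (t=64): FL=W FR=W RL=S RR=W
after cmd 5 (t=67): FL=W FR=S RL=S RR=W
after cmd 6 (t=77): FL=S FR=W RL=W RR=S
after cmd 7 (t=80): FL=W FR=W RL=W RR=W
after cmd 8 (t=94): FL=S FR=W RL=W RR=S

start t=0: FL=W FR=W RL=W RR=W
cmd 1: advance +20 → t=20, phase=(8,14,19,9) → FL=W FR=W RL=W RR=W
cmd 2: advance +18 → t=38, phase=(6,12,17,7) → FL=S FR=W RL=W RR=S
cmd 3: advance +8 → t=46, phase=(14,0,5,15) → FL=W FR=S RL=S RR=W
cmd 4: advance +18 → t=64, phase=(12,18,3,13) → FL=W FR=W RL=S RR=W
cmd 5: advance +3 → t=67, phase=(15,1,6,16) → FL=W FR=S RL=S RR=W
cmd 6: advance +10 → t=77, phase=(5,11,16,6) → FL=S FR=W RL=W RR=S
cmd 7: advance +3 → t=80, phase=(8,14,19,9) → FL=W FR=W RL=W RR=W
cmd 8: advance +14 → t=94, phase=(2,8,13,3) → FL=S FR=W RL=W RR=S


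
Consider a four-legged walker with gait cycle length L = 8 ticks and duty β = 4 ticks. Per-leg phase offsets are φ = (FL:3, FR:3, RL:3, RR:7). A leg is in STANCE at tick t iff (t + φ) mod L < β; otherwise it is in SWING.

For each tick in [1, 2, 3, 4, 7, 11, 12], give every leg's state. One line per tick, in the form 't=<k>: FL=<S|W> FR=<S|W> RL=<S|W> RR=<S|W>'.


t=1: FL=W FR=W RL=W RR=S
t=2: FL=W FR=W RL=W RR=S
t=3: FL=W FR=W RL=W RR=S
t=4: FL=W FR=W RL=W RR=S
t=7: FL=S FR=S RL=S RR=W
t=11: FL=W FR=W RL=W RR=S
t=12: FL=W FR=W RL=W RR=S

t=1: phase=(4,4,4,0) vs β=4 → FL=W FR=W RL=W RR=S
t=2: phase=(5,5,5,1) vs β=4 → FL=W FR=W RL=W RR=S
t=3: phase=(6,6,6,2) vs β=4 → FL=W FR=W RL=W RR=S
t=4: phase=(7,7,7,3) vs β=4 → FL=W FR=W RL=W RR=S
t=7: phase=(2,2,2,6) vs β=4 → FL=S FR=S RL=S RR=W
t=11: phase=(6,6,6,2) vs β=4 → FL=W FR=W RL=W RR=S
t=12: phase=(7,7,7,3) vs β=4 → FL=W FR=W RL=W RR=S


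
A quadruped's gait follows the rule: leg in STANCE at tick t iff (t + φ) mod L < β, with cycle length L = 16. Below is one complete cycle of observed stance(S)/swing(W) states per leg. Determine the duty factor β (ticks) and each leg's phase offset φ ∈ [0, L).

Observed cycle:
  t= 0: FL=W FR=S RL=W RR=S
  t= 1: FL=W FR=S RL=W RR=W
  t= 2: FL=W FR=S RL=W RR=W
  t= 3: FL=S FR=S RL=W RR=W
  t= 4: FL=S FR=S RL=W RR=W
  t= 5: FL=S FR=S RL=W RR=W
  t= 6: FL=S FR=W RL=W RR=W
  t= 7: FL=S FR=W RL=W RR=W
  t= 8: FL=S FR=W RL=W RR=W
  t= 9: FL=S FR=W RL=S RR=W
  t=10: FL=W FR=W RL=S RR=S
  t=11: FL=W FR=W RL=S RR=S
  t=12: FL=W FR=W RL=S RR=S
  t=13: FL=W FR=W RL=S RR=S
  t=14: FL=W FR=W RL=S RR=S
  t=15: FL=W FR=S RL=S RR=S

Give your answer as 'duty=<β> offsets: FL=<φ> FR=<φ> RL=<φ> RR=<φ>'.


duty=7 offsets: FL=13 FR=1 RL=7 RR=6

duty β = stance ticks per leg = 7
FL: stance ticks = 7; W→S at t=3 → φ=13
FR: stance ticks = 7; W→S at t=15 → φ=1
RL: stance ticks = 7; W→S at t=9 → φ=7
RR: stance ticks = 7; W→S at t=10 → φ=6


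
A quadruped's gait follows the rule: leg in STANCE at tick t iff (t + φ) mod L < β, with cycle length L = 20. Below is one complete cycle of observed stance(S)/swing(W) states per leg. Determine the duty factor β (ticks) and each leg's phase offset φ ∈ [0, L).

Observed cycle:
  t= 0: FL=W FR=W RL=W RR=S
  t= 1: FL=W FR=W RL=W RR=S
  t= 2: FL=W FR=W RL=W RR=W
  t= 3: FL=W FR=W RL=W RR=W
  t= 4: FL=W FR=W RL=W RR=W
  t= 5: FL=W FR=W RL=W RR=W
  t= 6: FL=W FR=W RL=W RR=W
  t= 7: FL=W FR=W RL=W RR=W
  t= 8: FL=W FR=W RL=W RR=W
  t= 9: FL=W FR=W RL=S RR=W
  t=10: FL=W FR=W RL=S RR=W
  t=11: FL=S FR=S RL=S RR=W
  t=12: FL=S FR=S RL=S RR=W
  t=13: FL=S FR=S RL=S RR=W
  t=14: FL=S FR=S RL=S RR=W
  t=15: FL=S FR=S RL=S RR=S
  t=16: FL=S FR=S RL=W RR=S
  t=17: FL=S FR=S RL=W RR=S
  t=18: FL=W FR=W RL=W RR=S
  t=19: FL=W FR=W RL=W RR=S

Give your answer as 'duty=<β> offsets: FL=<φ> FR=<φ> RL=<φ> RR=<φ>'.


duty=7 offsets: FL=9 FR=9 RL=11 RR=5

duty β = stance ticks per leg = 7
FL: stance ticks = 7; W→S at t=11 → φ=9
FR: stance ticks = 7; W→S at t=11 → φ=9
RL: stance ticks = 7; W→S at t=9 → φ=11
RR: stance ticks = 7; W→S at t=15 → φ=5


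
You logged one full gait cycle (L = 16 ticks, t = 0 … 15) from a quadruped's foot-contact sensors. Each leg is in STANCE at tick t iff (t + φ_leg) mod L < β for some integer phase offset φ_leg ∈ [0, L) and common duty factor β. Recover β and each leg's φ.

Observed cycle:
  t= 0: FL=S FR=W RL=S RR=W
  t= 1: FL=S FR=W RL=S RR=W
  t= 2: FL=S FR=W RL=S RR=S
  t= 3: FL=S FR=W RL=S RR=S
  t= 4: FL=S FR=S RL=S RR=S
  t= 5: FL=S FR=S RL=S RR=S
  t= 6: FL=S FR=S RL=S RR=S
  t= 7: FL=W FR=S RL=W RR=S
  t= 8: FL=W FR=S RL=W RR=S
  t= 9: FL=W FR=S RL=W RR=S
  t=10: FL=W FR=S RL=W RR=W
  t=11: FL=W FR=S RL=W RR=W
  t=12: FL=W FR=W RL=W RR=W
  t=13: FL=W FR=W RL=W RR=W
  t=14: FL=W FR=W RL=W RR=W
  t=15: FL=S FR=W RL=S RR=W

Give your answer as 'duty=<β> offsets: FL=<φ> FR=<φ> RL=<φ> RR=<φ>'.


duty β = stance ticks per leg = 8
FL: stance ticks = 8; W→S at t=15 → φ=1
FR: stance ticks = 8; W→S at t=4 → φ=12
RL: stance ticks = 8; W→S at t=15 → φ=1
RR: stance ticks = 8; W→S at t=2 → φ=14

duty=8 offsets: FL=1 FR=12 RL=1 RR=14


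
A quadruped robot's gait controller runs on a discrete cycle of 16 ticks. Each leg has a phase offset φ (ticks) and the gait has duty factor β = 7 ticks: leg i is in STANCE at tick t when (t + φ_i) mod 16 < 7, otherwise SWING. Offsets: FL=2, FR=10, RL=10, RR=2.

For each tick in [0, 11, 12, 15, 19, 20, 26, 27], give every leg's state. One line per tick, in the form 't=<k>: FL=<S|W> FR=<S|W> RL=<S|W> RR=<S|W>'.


t=0: phase=(2,10,10,2) vs β=7 → FL=S FR=W RL=W RR=S
t=11: phase=(13,5,5,13) vs β=7 → FL=W FR=S RL=S RR=W
t=12: phase=(14,6,6,14) vs β=7 → FL=W FR=S RL=S RR=W
t=15: phase=(1,9,9,1) vs β=7 → FL=S FR=W RL=W RR=S
t=19: phase=(5,13,13,5) vs β=7 → FL=S FR=W RL=W RR=S
t=20: phase=(6,14,14,6) vs β=7 → FL=S FR=W RL=W RR=S
t=26: phase=(12,4,4,12) vs β=7 → FL=W FR=S RL=S RR=W
t=27: phase=(13,5,5,13) vs β=7 → FL=W FR=S RL=S RR=W

t=0: FL=S FR=W RL=W RR=S
t=11: FL=W FR=S RL=S RR=W
t=12: FL=W FR=S RL=S RR=W
t=15: FL=S FR=W RL=W RR=S
t=19: FL=S FR=W RL=W RR=S
t=20: FL=S FR=W RL=W RR=S
t=26: FL=W FR=S RL=S RR=W
t=27: FL=W FR=S RL=S RR=W


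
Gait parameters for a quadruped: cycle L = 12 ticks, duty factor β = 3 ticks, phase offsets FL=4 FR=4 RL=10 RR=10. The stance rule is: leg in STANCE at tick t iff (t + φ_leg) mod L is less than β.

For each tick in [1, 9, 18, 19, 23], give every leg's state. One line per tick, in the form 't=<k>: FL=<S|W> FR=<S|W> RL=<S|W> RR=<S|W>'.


t=1: FL=W FR=W RL=W RR=W
t=9: FL=S FR=S RL=W RR=W
t=18: FL=W FR=W RL=W RR=W
t=19: FL=W FR=W RL=W RR=W
t=23: FL=W FR=W RL=W RR=W

t=1: phase=(5,5,11,11) vs β=3 → FL=W FR=W RL=W RR=W
t=9: phase=(1,1,7,7) vs β=3 → FL=S FR=S RL=W RR=W
t=18: phase=(10,10,4,4) vs β=3 → FL=W FR=W RL=W RR=W
t=19: phase=(11,11,5,5) vs β=3 → FL=W FR=W RL=W RR=W
t=23: phase=(3,3,9,9) vs β=3 → FL=W FR=W RL=W RR=W


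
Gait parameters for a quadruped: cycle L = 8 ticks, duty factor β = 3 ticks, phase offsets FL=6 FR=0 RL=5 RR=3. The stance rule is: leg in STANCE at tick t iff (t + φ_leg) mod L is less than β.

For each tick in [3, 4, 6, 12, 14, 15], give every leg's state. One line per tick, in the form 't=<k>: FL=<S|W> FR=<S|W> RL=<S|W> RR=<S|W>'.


t=3: FL=S FR=W RL=S RR=W
t=4: FL=S FR=W RL=S RR=W
t=6: FL=W FR=W RL=W RR=S
t=12: FL=S FR=W RL=S RR=W
t=14: FL=W FR=W RL=W RR=S
t=15: FL=W FR=W RL=W RR=S

t=3: phase=(1,3,0,6) vs β=3 → FL=S FR=W RL=S RR=W
t=4: phase=(2,4,1,7) vs β=3 → FL=S FR=W RL=S RR=W
t=6: phase=(4,6,3,1) vs β=3 → FL=W FR=W RL=W RR=S
t=12: phase=(2,4,1,7) vs β=3 → FL=S FR=W RL=S RR=W
t=14: phase=(4,6,3,1) vs β=3 → FL=W FR=W RL=W RR=S
t=15: phase=(5,7,4,2) vs β=3 → FL=W FR=W RL=W RR=S


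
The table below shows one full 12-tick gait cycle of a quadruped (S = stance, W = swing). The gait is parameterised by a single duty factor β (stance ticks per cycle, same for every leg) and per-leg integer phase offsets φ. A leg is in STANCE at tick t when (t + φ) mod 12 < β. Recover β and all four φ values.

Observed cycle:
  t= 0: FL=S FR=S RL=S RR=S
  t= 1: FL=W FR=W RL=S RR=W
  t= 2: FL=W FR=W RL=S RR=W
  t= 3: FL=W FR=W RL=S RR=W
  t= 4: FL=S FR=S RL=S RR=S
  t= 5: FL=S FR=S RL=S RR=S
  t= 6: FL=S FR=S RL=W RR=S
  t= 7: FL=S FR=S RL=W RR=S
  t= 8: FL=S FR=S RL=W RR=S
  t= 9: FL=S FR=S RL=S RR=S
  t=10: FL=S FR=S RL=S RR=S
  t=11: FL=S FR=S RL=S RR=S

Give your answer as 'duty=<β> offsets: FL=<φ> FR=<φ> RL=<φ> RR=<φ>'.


duty=9 offsets: FL=8 FR=8 RL=3 RR=8

duty β = stance ticks per leg = 9
FL: stance ticks = 9; W→S at t=4 → φ=8
FR: stance ticks = 9; W→S at t=4 → φ=8
RL: stance ticks = 9; W→S at t=9 → φ=3
RR: stance ticks = 9; W→S at t=4 → φ=8


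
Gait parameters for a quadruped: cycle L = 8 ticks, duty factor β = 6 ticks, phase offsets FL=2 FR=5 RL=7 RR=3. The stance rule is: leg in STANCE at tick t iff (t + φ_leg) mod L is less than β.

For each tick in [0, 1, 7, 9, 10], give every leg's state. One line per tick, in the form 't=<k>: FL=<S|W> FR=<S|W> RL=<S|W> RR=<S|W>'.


t=0: FL=S FR=S RL=W RR=S
t=1: FL=S FR=W RL=S RR=S
t=7: FL=S FR=S RL=W RR=S
t=9: FL=S FR=W RL=S RR=S
t=10: FL=S FR=W RL=S RR=S

t=0: phase=(2,5,7,3) vs β=6 → FL=S FR=S RL=W RR=S
t=1: phase=(3,6,0,4) vs β=6 → FL=S FR=W RL=S RR=S
t=7: phase=(1,4,6,2) vs β=6 → FL=S FR=S RL=W RR=S
t=9: phase=(3,6,0,4) vs β=6 → FL=S FR=W RL=S RR=S
t=10: phase=(4,7,1,5) vs β=6 → FL=S FR=W RL=S RR=S


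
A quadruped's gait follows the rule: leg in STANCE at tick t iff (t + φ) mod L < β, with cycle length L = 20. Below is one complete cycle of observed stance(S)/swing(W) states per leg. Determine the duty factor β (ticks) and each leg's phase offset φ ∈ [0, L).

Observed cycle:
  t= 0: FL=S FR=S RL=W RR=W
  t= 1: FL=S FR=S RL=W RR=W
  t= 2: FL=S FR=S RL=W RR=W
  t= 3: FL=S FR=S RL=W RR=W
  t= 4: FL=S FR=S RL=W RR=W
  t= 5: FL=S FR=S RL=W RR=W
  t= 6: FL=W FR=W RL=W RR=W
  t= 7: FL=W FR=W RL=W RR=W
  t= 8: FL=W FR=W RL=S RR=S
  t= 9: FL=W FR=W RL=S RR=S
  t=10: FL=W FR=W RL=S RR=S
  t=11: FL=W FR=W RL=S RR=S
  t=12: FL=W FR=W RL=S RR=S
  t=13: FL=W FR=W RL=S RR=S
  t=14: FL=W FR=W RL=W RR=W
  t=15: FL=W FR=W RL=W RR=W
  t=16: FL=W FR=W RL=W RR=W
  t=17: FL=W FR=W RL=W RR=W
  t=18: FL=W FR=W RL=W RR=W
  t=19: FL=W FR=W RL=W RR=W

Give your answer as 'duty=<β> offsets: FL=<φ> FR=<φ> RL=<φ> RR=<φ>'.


duty β = stance ticks per leg = 6
FL: stance ticks = 6; W→S at t=0 → φ=0
FR: stance ticks = 6; W→S at t=0 → φ=0
RL: stance ticks = 6; W→S at t=8 → φ=12
RR: stance ticks = 6; W→S at t=8 → φ=12

duty=6 offsets: FL=0 FR=0 RL=12 RR=12


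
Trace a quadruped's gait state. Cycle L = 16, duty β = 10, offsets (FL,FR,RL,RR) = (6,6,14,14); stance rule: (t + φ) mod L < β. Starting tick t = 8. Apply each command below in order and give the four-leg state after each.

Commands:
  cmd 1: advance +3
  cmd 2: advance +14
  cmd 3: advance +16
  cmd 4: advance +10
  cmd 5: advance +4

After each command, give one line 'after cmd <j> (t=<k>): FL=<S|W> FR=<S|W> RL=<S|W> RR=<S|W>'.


start t=8: FL=W FR=W RL=S RR=S
cmd 1: advance +3 → t=11, phase=(1,1,9,9) → FL=S FR=S RL=S RR=S
cmd 2: advance +14 → t=25, phase=(15,15,7,7) → FL=W FR=W RL=S RR=S
cmd 3: advance +16 → t=41, phase=(15,15,7,7) → FL=W FR=W RL=S RR=S
cmd 4: advance +10 → t=51, phase=(9,9,1,1) → FL=S FR=S RL=S RR=S
cmd 5: advance +4 → t=55, phase=(13,13,5,5) → FL=W FR=W RL=S RR=S

after cmd 1 (t=11): FL=S FR=S RL=S RR=S
after cmd 2 (t=25): FL=W FR=W RL=S RR=S
after cmd 3 (t=41): FL=W FR=W RL=S RR=S
after cmd 4 (t=51): FL=S FR=S RL=S RR=S
after cmd 5 (t=55): FL=W FR=W RL=S RR=S


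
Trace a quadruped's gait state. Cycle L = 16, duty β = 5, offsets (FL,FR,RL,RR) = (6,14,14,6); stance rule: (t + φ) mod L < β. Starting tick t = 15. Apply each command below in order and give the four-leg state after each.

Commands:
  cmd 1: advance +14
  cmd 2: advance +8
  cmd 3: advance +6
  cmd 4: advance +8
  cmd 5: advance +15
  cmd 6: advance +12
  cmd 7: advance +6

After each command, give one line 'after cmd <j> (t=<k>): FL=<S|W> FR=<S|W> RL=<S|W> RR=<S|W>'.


after cmd 1 (t=29): FL=S FR=W RL=W RR=S
after cmd 2 (t=37): FL=W FR=S RL=S RR=W
after cmd 3 (t=43): FL=S FR=W RL=W RR=S
after cmd 4 (t=51): FL=W FR=S RL=S RR=W
after cmd 5 (t=66): FL=W FR=S RL=S RR=W
after cmd 6 (t=78): FL=S FR=W RL=W RR=S
after cmd 7 (t=84): FL=W FR=S RL=S RR=W

start t=15: FL=W FR=W RL=W RR=W
cmd 1: advance +14 → t=29, phase=(3,11,11,3) → FL=S FR=W RL=W RR=S
cmd 2: advance +8 → t=37, phase=(11,3,3,11) → FL=W FR=S RL=S RR=W
cmd 3: advance +6 → t=43, phase=(1,9,9,1) → FL=S FR=W RL=W RR=S
cmd 4: advance +8 → t=51, phase=(9,1,1,9) → FL=W FR=S RL=S RR=W
cmd 5: advance +15 → t=66, phase=(8,0,0,8) → FL=W FR=S RL=S RR=W
cmd 6: advance +12 → t=78, phase=(4,12,12,4) → FL=S FR=W RL=W RR=S
cmd 7: advance +6 → t=84, phase=(10,2,2,10) → FL=W FR=S RL=S RR=W


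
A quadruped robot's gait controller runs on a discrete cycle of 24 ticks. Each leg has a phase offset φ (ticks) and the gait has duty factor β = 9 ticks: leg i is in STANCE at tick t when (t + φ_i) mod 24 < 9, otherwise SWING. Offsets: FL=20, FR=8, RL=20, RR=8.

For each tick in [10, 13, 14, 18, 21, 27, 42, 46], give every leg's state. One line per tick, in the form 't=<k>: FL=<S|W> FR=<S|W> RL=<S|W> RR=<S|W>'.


t=10: phase=(6,18,6,18) vs β=9 → FL=S FR=W RL=S RR=W
t=13: phase=(9,21,9,21) vs β=9 → FL=W FR=W RL=W RR=W
t=14: phase=(10,22,10,22) vs β=9 → FL=W FR=W RL=W RR=W
t=18: phase=(14,2,14,2) vs β=9 → FL=W FR=S RL=W RR=S
t=21: phase=(17,5,17,5) vs β=9 → FL=W FR=S RL=W RR=S
t=27: phase=(23,11,23,11) vs β=9 → FL=W FR=W RL=W RR=W
t=42: phase=(14,2,14,2) vs β=9 → FL=W FR=S RL=W RR=S
t=46: phase=(18,6,18,6) vs β=9 → FL=W FR=S RL=W RR=S

t=10: FL=S FR=W RL=S RR=W
t=13: FL=W FR=W RL=W RR=W
t=14: FL=W FR=W RL=W RR=W
t=18: FL=W FR=S RL=W RR=S
t=21: FL=W FR=S RL=W RR=S
t=27: FL=W FR=W RL=W RR=W
t=42: FL=W FR=S RL=W RR=S
t=46: FL=W FR=S RL=W RR=S


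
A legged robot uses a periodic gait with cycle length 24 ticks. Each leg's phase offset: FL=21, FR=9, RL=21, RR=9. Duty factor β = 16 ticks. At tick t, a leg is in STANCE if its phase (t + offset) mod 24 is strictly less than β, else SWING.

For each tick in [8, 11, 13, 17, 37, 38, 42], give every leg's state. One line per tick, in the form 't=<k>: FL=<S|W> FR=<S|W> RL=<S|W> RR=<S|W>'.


t=8: FL=S FR=W RL=S RR=W
t=11: FL=S FR=W RL=S RR=W
t=13: FL=S FR=W RL=S RR=W
t=17: FL=S FR=S RL=S RR=S
t=37: FL=S FR=W RL=S RR=W
t=38: FL=S FR=W RL=S RR=W
t=42: FL=S FR=S RL=S RR=S

t=8: phase=(5,17,5,17) vs β=16 → FL=S FR=W RL=S RR=W
t=11: phase=(8,20,8,20) vs β=16 → FL=S FR=W RL=S RR=W
t=13: phase=(10,22,10,22) vs β=16 → FL=S FR=W RL=S RR=W
t=17: phase=(14,2,14,2) vs β=16 → FL=S FR=S RL=S RR=S
t=37: phase=(10,22,10,22) vs β=16 → FL=S FR=W RL=S RR=W
t=38: phase=(11,23,11,23) vs β=16 → FL=S FR=W RL=S RR=W
t=42: phase=(15,3,15,3) vs β=16 → FL=S FR=S RL=S RR=S


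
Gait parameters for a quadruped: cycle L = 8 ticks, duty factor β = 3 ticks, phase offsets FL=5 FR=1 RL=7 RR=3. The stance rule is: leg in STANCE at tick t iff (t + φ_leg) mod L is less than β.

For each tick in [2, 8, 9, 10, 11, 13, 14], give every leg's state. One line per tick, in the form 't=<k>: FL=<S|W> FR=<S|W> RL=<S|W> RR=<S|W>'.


t=2: phase=(7,3,1,5) vs β=3 → FL=W FR=W RL=S RR=W
t=8: phase=(5,1,7,3) vs β=3 → FL=W FR=S RL=W RR=W
t=9: phase=(6,2,0,4) vs β=3 → FL=W FR=S RL=S RR=W
t=10: phase=(7,3,1,5) vs β=3 → FL=W FR=W RL=S RR=W
t=11: phase=(0,4,2,6) vs β=3 → FL=S FR=W RL=S RR=W
t=13: phase=(2,6,4,0) vs β=3 → FL=S FR=W RL=W RR=S
t=14: phase=(3,7,5,1) vs β=3 → FL=W FR=W RL=W RR=S

t=2: FL=W FR=W RL=S RR=W
t=8: FL=W FR=S RL=W RR=W
t=9: FL=W FR=S RL=S RR=W
t=10: FL=W FR=W RL=S RR=W
t=11: FL=S FR=W RL=S RR=W
t=13: FL=S FR=W RL=W RR=S
t=14: FL=W FR=W RL=W RR=S


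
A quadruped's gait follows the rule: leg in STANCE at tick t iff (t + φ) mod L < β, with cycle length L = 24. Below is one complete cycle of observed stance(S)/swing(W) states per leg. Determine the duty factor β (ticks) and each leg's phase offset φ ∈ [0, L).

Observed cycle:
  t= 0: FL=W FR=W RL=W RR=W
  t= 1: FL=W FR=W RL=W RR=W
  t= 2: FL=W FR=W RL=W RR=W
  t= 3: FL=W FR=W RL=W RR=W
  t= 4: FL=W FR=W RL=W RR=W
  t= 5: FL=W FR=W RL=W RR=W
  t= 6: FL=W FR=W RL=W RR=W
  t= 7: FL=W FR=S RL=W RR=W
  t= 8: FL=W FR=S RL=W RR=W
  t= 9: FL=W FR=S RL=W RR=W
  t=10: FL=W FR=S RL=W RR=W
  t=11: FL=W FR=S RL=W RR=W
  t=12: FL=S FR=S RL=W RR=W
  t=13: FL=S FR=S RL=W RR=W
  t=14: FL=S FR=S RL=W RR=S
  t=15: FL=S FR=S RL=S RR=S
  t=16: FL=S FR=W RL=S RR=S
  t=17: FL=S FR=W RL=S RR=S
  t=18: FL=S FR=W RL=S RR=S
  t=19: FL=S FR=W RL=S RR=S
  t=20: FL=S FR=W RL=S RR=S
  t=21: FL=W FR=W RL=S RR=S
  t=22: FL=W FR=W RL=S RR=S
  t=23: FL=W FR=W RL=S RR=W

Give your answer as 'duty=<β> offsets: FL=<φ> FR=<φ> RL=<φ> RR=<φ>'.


duty=9 offsets: FL=12 FR=17 RL=9 RR=10

duty β = stance ticks per leg = 9
FL: stance ticks = 9; W→S at t=12 → φ=12
FR: stance ticks = 9; W→S at t=7 → φ=17
RL: stance ticks = 9; W→S at t=15 → φ=9
RR: stance ticks = 9; W→S at t=14 → φ=10


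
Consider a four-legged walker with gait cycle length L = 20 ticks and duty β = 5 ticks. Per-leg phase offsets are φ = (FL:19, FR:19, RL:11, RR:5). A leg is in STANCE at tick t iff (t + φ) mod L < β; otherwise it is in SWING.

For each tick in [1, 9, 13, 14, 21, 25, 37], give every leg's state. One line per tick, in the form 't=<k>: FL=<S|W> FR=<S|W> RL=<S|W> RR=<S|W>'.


t=1: phase=(0,0,12,6) vs β=5 → FL=S FR=S RL=W RR=W
t=9: phase=(8,8,0,14) vs β=5 → FL=W FR=W RL=S RR=W
t=13: phase=(12,12,4,18) vs β=5 → FL=W FR=W RL=S RR=W
t=14: phase=(13,13,5,19) vs β=5 → FL=W FR=W RL=W RR=W
t=21: phase=(0,0,12,6) vs β=5 → FL=S FR=S RL=W RR=W
t=25: phase=(4,4,16,10) vs β=5 → FL=S FR=S RL=W RR=W
t=37: phase=(16,16,8,2) vs β=5 → FL=W FR=W RL=W RR=S

t=1: FL=S FR=S RL=W RR=W
t=9: FL=W FR=W RL=S RR=W
t=13: FL=W FR=W RL=S RR=W
t=14: FL=W FR=W RL=W RR=W
t=21: FL=S FR=S RL=W RR=W
t=25: FL=S FR=S RL=W RR=W
t=37: FL=W FR=W RL=W RR=S


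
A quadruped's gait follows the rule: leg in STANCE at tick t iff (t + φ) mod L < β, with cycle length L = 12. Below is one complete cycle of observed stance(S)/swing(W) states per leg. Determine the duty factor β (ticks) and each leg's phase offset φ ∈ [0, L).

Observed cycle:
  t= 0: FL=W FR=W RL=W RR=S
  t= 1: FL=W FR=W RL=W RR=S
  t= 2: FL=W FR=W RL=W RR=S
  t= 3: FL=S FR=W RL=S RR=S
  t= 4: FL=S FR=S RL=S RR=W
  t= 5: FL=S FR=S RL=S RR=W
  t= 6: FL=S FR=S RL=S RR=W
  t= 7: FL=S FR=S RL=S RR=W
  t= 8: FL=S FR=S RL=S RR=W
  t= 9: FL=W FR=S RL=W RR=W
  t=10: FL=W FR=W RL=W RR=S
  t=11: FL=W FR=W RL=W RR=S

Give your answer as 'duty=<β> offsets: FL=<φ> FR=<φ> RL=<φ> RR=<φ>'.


duty=6 offsets: FL=9 FR=8 RL=9 RR=2

duty β = stance ticks per leg = 6
FL: stance ticks = 6; W→S at t=3 → φ=9
FR: stance ticks = 6; W→S at t=4 → φ=8
RL: stance ticks = 6; W→S at t=3 → φ=9
RR: stance ticks = 6; W→S at t=10 → φ=2


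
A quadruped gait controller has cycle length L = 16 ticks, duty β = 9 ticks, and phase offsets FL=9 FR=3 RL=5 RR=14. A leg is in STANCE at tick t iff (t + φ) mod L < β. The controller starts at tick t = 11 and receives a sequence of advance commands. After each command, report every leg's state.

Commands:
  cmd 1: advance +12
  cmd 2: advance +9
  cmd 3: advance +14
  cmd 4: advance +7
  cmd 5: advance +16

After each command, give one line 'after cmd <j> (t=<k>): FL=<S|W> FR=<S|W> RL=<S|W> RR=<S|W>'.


after cmd 1 (t=23): FL=S FR=W RL=W RR=S
after cmd 2 (t=32): FL=W FR=S RL=S RR=W
after cmd 3 (t=46): FL=S FR=S RL=S RR=W
after cmd 4 (t=53): FL=W FR=S RL=W RR=S
after cmd 5 (t=69): FL=W FR=S RL=W RR=S

start t=11: FL=S FR=W RL=S RR=W
cmd 1: advance +12 → t=23, phase=(0,10,12,5) → FL=S FR=W RL=W RR=S
cmd 2: advance +9 → t=32, phase=(9,3,5,14) → FL=W FR=S RL=S RR=W
cmd 3: advance +14 → t=46, phase=(7,1,3,12) → FL=S FR=S RL=S RR=W
cmd 4: advance +7 → t=53, phase=(14,8,10,3) → FL=W FR=S RL=W RR=S
cmd 5: advance +16 → t=69, phase=(14,8,10,3) → FL=W FR=S RL=W RR=S


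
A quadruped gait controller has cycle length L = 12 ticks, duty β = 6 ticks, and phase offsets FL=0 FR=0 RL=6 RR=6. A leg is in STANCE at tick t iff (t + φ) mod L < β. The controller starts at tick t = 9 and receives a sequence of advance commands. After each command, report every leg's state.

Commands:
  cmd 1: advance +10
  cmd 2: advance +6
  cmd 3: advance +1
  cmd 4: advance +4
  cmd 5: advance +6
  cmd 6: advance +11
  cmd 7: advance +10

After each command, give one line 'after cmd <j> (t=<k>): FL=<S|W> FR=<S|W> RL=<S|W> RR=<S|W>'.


start t=9: FL=W FR=W RL=S RR=S
cmd 1: advance +10 → t=19, phase=(7,7,1,1) → FL=W FR=W RL=S RR=S
cmd 2: advance +6 → t=25, phase=(1,1,7,7) → FL=S FR=S RL=W RR=W
cmd 3: advance +1 → t=26, phase=(2,2,8,8) → FL=S FR=S RL=W RR=W
cmd 4: advance +4 → t=30, phase=(6,6,0,0) → FL=W FR=W RL=S RR=S
cmd 5: advance +6 → t=36, phase=(0,0,6,6) → FL=S FR=S RL=W RR=W
cmd 6: advance +11 → t=47, phase=(11,11,5,5) → FL=W FR=W RL=S RR=S
cmd 7: advance +10 → t=57, phase=(9,9,3,3) → FL=W FR=W RL=S RR=S

after cmd 1 (t=19): FL=W FR=W RL=S RR=S
after cmd 2 (t=25): FL=S FR=S RL=W RR=W
after cmd 3 (t=26): FL=S FR=S RL=W RR=W
after cmd 4 (t=30): FL=W FR=W RL=S RR=S
after cmd 5 (t=36): FL=S FR=S RL=W RR=W
after cmd 6 (t=47): FL=W FR=W RL=S RR=S
after cmd 7 (t=57): FL=W FR=W RL=S RR=S


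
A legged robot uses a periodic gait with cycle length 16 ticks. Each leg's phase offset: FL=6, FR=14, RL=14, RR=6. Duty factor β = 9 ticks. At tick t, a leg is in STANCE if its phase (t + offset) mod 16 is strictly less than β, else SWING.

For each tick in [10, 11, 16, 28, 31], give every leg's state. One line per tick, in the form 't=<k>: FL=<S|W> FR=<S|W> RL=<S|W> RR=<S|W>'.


t=10: phase=(0,8,8,0) vs β=9 → FL=S FR=S RL=S RR=S
t=11: phase=(1,9,9,1) vs β=9 → FL=S FR=W RL=W RR=S
t=16: phase=(6,14,14,6) vs β=9 → FL=S FR=W RL=W RR=S
t=28: phase=(2,10,10,2) vs β=9 → FL=S FR=W RL=W RR=S
t=31: phase=(5,13,13,5) vs β=9 → FL=S FR=W RL=W RR=S

t=10: FL=S FR=S RL=S RR=S
t=11: FL=S FR=W RL=W RR=S
t=16: FL=S FR=W RL=W RR=S
t=28: FL=S FR=W RL=W RR=S
t=31: FL=S FR=W RL=W RR=S


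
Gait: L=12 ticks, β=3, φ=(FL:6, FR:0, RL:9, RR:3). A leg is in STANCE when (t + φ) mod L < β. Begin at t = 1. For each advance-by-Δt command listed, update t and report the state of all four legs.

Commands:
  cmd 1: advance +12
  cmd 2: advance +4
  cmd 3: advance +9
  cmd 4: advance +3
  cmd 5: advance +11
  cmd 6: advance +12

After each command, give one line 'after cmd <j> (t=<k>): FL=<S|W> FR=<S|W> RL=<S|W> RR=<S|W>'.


start t=1: FL=W FR=S RL=W RR=W
cmd 1: advance +12 → t=13, phase=(7,1,10,4) → FL=W FR=S RL=W RR=W
cmd 2: advance +4 → t=17, phase=(11,5,2,8) → FL=W FR=W RL=S RR=W
cmd 3: advance +9 → t=26, phase=(8,2,11,5) → FL=W FR=S RL=W RR=W
cmd 4: advance +3 → t=29, phase=(11,5,2,8) → FL=W FR=W RL=S RR=W
cmd 5: advance +11 → t=40, phase=(10,4,1,7) → FL=W FR=W RL=S RR=W
cmd 6: advance +12 → t=52, phase=(10,4,1,7) → FL=W FR=W RL=S RR=W

after cmd 1 (t=13): FL=W FR=S RL=W RR=W
after cmd 2 (t=17): FL=W FR=W RL=S RR=W
after cmd 3 (t=26): FL=W FR=S RL=W RR=W
after cmd 4 (t=29): FL=W FR=W RL=S RR=W
after cmd 5 (t=40): FL=W FR=W RL=S RR=W
after cmd 6 (t=52): FL=W FR=W RL=S RR=W


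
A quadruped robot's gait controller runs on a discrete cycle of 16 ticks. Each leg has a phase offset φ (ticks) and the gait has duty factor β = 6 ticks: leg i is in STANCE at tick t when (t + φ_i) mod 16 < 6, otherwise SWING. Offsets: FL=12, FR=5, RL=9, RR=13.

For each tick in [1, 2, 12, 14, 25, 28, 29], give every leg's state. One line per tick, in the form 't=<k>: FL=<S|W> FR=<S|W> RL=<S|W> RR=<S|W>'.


t=1: FL=W FR=W RL=W RR=W
t=2: FL=W FR=W RL=W RR=W
t=12: FL=W FR=S RL=S RR=W
t=14: FL=W FR=S RL=W RR=W
t=25: FL=S FR=W RL=S RR=W
t=28: FL=W FR=S RL=S RR=W
t=29: FL=W FR=S RL=W RR=W

t=1: phase=(13,6,10,14) vs β=6 → FL=W FR=W RL=W RR=W
t=2: phase=(14,7,11,15) vs β=6 → FL=W FR=W RL=W RR=W
t=12: phase=(8,1,5,9) vs β=6 → FL=W FR=S RL=S RR=W
t=14: phase=(10,3,7,11) vs β=6 → FL=W FR=S RL=W RR=W
t=25: phase=(5,14,2,6) vs β=6 → FL=S FR=W RL=S RR=W
t=28: phase=(8,1,5,9) vs β=6 → FL=W FR=S RL=S RR=W
t=29: phase=(9,2,6,10) vs β=6 → FL=W FR=S RL=W RR=W


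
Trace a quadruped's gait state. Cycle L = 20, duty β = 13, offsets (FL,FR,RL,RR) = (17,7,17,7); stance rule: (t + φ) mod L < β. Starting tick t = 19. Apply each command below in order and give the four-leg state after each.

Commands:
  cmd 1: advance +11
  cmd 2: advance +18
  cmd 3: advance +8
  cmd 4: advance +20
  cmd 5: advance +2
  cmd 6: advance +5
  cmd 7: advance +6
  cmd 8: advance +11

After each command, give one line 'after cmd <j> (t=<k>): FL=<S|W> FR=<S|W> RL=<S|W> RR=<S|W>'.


after cmd 1 (t=30): FL=S FR=W RL=S RR=W
after cmd 2 (t=48): FL=S FR=W RL=S RR=W
after cmd 3 (t=56): FL=W FR=S RL=W RR=S
after cmd 4 (t=76): FL=W FR=S RL=W RR=S
after cmd 5 (t=78): FL=W FR=S RL=W RR=S
after cmd 6 (t=83): FL=S FR=S RL=S RR=S
after cmd 7 (t=89): FL=S FR=W RL=S RR=W
after cmd 8 (t=100): FL=W FR=S RL=W RR=S

start t=19: FL=W FR=S RL=W RR=S
cmd 1: advance +11 → t=30, phase=(7,17,7,17) → FL=S FR=W RL=S RR=W
cmd 2: advance +18 → t=48, phase=(5,15,5,15) → FL=S FR=W RL=S RR=W
cmd 3: advance +8 → t=56, phase=(13,3,13,3) → FL=W FR=S RL=W RR=S
cmd 4: advance +20 → t=76, phase=(13,3,13,3) → FL=W FR=S RL=W RR=S
cmd 5: advance +2 → t=78, phase=(15,5,15,5) → FL=W FR=S RL=W RR=S
cmd 6: advance +5 → t=83, phase=(0,10,0,10) → FL=S FR=S RL=S RR=S
cmd 7: advance +6 → t=89, phase=(6,16,6,16) → FL=S FR=W RL=S RR=W
cmd 8: advance +11 → t=100, phase=(17,7,17,7) → FL=W FR=S RL=W RR=S


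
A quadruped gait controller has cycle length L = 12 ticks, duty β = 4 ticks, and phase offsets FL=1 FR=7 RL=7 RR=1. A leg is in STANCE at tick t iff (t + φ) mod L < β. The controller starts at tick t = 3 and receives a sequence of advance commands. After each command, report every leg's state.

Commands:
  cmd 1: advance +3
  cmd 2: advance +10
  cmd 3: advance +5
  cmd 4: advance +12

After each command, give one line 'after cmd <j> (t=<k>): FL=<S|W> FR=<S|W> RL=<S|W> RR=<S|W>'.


after cmd 1 (t=6): FL=W FR=S RL=S RR=W
after cmd 2 (t=16): FL=W FR=W RL=W RR=W
after cmd 3 (t=21): FL=W FR=W RL=W RR=W
after cmd 4 (t=33): FL=W FR=W RL=W RR=W

start t=3: FL=W FR=W RL=W RR=W
cmd 1: advance +3 → t=6, phase=(7,1,1,7) → FL=W FR=S RL=S RR=W
cmd 2: advance +10 → t=16, phase=(5,11,11,5) → FL=W FR=W RL=W RR=W
cmd 3: advance +5 → t=21, phase=(10,4,4,10) → FL=W FR=W RL=W RR=W
cmd 4: advance +12 → t=33, phase=(10,4,4,10) → FL=W FR=W RL=W RR=W


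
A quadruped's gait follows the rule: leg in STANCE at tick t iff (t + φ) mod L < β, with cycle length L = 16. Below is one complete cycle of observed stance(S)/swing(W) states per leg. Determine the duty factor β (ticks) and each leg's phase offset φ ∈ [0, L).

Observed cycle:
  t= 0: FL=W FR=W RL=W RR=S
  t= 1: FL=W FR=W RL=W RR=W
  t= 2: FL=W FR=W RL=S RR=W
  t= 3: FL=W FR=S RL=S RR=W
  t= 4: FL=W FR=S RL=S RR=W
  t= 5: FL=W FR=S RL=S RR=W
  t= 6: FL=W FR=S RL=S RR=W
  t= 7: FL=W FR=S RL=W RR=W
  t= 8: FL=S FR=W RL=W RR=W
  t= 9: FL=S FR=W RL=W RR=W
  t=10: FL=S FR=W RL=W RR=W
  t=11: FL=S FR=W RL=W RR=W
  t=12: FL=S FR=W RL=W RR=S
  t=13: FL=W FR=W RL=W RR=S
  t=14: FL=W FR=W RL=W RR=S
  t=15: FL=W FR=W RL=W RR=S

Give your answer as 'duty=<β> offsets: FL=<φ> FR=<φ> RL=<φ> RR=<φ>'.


duty=5 offsets: FL=8 FR=13 RL=14 RR=4

duty β = stance ticks per leg = 5
FL: stance ticks = 5; W→S at t=8 → φ=8
FR: stance ticks = 5; W→S at t=3 → φ=13
RL: stance ticks = 5; W→S at t=2 → φ=14
RR: stance ticks = 5; W→S at t=12 → φ=4


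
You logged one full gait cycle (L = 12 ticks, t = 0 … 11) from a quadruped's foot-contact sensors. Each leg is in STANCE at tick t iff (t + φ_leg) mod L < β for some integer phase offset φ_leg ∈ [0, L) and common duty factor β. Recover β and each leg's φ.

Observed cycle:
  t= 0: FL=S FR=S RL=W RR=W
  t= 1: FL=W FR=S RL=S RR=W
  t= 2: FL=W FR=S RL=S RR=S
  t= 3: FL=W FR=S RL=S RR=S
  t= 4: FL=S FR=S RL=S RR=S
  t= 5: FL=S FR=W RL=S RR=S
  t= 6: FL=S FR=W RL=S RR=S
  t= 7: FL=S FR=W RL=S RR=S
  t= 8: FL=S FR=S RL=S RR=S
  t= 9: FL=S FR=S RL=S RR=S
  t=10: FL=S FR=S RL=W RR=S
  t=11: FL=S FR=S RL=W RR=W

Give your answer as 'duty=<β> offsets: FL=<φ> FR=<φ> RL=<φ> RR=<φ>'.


duty=9 offsets: FL=8 FR=4 RL=11 RR=10

duty β = stance ticks per leg = 9
FL: stance ticks = 9; W→S at t=4 → φ=8
FR: stance ticks = 9; W→S at t=8 → φ=4
RL: stance ticks = 9; W→S at t=1 → φ=11
RR: stance ticks = 9; W→S at t=2 → φ=10
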